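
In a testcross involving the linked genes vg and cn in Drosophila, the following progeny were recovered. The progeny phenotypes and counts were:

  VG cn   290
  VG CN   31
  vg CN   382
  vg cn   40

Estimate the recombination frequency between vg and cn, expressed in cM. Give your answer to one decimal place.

The two most frequent classes, VG cn (290) and vg CN (382), are the parental types, so the F1 was VG cn / vg CN.
The recombinant classes are VG CN and vg cn: 31 + 40 = 71.
Recombination frequency = 71/743 = 0.0956 ≈ 9.6%, i.e. 9.6 cM.

9.6 cM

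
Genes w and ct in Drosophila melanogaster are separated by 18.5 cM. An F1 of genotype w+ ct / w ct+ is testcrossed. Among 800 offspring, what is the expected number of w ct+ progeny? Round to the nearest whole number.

326

A map distance of 18.5 cM corresponds to a recombination frequency of 0.185.
The F1 is w+ ct / w ct+, so w ct+ is a parental gamete class with expected frequency (1 − r)/2 = 0.815/2 = 0.4075.
Expected number = 0.4075 × 800 = 326.00 ≈ 326.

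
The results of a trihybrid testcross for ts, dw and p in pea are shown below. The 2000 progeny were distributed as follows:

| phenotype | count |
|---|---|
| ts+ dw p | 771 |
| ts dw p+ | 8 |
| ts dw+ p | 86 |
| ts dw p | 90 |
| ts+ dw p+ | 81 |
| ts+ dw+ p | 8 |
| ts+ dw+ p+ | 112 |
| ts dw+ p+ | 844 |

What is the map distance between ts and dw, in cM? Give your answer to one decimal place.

The two most frequent reciprocal classes, ts+ dw p and ts dw+ p+, are the parental types, so the F1 was ts+ dw p / ts dw+ p+.
The two rarest classes, ts+ dw+ p and ts dw p+, are the double crossovers. Comparing them with the parentals, only the dw allele has switched, so dw is the middle locus and the order is ts – dw – p.
Crossovers in the ts–dw interval produce the single-crossover classes ts dw p and ts+ dw+ p+ (90 + 112 = 202) plus the double crossovers (16).
RF(ts–dw) = (202 + 16) / 2000 = 218/2000 = 0.1090 → 10.9 cM.

10.9 cM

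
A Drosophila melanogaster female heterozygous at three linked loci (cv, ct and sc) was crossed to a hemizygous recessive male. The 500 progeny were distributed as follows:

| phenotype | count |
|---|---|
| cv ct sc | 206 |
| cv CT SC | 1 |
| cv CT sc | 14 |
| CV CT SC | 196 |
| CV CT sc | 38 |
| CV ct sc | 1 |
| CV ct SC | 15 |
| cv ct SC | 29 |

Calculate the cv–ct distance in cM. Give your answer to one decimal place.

The two most frequent reciprocal classes, CV CT SC and cv ct sc, are the parental types, so the F1 was CV CT SC / cv ct sc.
The two rarest classes, cv CT SC and CV ct sc, are the double crossovers. Comparing them with the parentals, only the cv allele has switched, so cv is the middle locus and the order is ct – cv – sc.
Crossovers in the ct–cv interval produce the single-crossover classes CV ct SC and cv CT sc (15 + 14 = 29) plus the double crossovers (2).
RF(ct–cv) = (29 + 2) / 500 = 31/500 = 0.0620 → 6.2 cM.

6.2 cM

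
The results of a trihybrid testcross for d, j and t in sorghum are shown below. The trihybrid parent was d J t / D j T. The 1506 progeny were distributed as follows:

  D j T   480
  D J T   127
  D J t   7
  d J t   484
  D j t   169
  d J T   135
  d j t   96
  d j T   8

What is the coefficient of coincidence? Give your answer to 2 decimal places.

0.30

The two rarest classes, D J t and d j T, are the double crossovers. Comparing them with the parentals, only the d allele has switched, so d is the middle locus and the order is t – d – j.
t–d: (304 + 15)/1506 = 0.2118; d–j: (223 + 15)/1506 = 0.1580.
Expected DCO frequency = 0.2118 × 0.1580 ≈ 0.03346; observed = 15/1506 ≈ 0.00996.
Coefficient of coincidence = 0.00996/0.03346 ≈ 0.30.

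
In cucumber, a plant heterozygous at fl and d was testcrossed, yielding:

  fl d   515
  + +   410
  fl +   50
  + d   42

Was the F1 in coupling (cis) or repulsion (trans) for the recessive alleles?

cis

The two most frequent classes are + + (410) and fl d (515); these are the parental (non-recombinant) types.
So the F1 carried + + on one chromosome and fl d on the other — the recessive alleles are on the same chromosome (cis / coupling).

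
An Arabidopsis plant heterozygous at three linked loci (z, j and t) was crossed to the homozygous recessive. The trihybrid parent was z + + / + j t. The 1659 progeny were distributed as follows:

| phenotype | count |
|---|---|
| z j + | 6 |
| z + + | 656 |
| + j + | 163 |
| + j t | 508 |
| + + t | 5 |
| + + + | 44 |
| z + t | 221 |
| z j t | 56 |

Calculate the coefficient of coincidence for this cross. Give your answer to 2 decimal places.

The two rarest classes, z j + and + + t, are the double crossovers. Comparing them with the parentals, only the j allele has switched, so j is the middle locus and the order is t – j – z.
t–j: (384 + 11)/1659 = 0.2381; j–z: (100 + 11)/1659 = 0.0669.
Expected DCO frequency = 0.2381 × 0.0669 ≈ 0.01593; observed = 11/1659 ≈ 0.00663.
Coefficient of coincidence = 0.00663/0.01593 ≈ 0.42.

0.42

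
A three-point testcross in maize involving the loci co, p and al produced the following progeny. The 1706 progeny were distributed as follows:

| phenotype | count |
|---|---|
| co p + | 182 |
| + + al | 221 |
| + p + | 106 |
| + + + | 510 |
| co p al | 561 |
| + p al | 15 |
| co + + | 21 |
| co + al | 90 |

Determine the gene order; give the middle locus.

co

The two most frequent reciprocal classes, + + + and co p al, are the parental types, so the F1 was + + + / co p al.
The two rarest classes, co + + and + p al, are the double crossovers. Comparing them with the parentals, only the co allele has switched, so co is the middle locus and the order is al – co – p.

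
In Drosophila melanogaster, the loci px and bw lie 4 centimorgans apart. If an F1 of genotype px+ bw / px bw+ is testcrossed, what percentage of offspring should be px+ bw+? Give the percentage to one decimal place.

A map distance of 4 centimorgans corresponds to a recombination frequency of 0.040.
The F1 is px+ bw / px bw+, so px+ bw+ is a recombinant gamete class with expected frequency r/2 = 0.040/2 = 0.0200.
That is 0.0200 = 2.0% of the progeny.

2.0%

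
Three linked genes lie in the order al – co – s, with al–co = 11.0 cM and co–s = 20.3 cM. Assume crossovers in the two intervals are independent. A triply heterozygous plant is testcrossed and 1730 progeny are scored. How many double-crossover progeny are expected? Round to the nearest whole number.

39

Map distances give recombination frequencies of 0.110 and 0.203 for the two intervals.
With no interference, expected double-crossover frequency = 0.110 × 0.203 = 0.02233.
Expected number = 0.02233 × 1730 = 38.63 ≈ 39.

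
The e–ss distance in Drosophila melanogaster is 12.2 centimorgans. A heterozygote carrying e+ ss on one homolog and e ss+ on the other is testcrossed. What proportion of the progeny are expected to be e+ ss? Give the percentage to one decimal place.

43.9%

A map distance of 12.2 centimorgans corresponds to a recombination frequency of 0.122.
The F1 is e+ ss / e ss+, so e+ ss is a parental gamete class with expected frequency (1 − r)/2 = 0.878/2 = 0.4390.
That is 0.4390 = 43.9% of the progeny.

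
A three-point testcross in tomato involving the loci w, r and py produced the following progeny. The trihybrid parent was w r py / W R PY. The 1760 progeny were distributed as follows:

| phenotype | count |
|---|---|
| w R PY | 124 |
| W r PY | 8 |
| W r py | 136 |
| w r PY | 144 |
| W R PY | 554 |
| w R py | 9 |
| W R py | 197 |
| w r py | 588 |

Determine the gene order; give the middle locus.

r

The two rarest classes, w R py and W r PY, are the double crossovers. Comparing them with the parentals, only the r allele has switched, so r is the middle locus and the order is py – r – w.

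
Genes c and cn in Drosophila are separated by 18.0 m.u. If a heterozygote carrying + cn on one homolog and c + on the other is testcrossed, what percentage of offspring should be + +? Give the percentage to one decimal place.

A map distance of 18.0 m.u. corresponds to a recombination frequency of 0.180.
The F1 is + cn / c +, so + + is a recombinant gamete class with expected frequency r/2 = 0.180/2 = 0.0900.
That is 0.0900 = 9.0% of the progeny.

9.0%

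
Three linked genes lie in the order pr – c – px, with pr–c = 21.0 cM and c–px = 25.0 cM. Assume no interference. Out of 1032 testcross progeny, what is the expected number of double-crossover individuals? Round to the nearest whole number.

54

Map distances give recombination frequencies of 0.210 and 0.250 for the two intervals.
With no interference, expected double-crossover frequency = 0.210 × 0.250 = 0.05250.
Expected number = 0.05250 × 1032 = 54.18 ≈ 54.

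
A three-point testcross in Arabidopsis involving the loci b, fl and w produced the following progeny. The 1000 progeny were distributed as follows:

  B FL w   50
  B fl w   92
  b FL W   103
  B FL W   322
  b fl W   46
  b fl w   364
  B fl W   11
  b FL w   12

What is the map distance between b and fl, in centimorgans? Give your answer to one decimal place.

21.8 centimorgans

The two most frequent reciprocal classes, b fl w and B FL W, are the parental types, so the F1 was b fl w / B FL W.
The two rarest classes, b FL w and B fl W, are the double crossovers. Comparing them with the parentals, only the fl allele has switched, so fl is the middle locus and the order is w – fl – b.
Crossovers in the fl–b interval produce the single-crossover classes B fl w and b FL W (92 + 103 = 195) plus the double crossovers (23).
RF(fl–b) = (195 + 23) / 1000 = 218/1000 = 0.2180 → 21.8 centimorgans.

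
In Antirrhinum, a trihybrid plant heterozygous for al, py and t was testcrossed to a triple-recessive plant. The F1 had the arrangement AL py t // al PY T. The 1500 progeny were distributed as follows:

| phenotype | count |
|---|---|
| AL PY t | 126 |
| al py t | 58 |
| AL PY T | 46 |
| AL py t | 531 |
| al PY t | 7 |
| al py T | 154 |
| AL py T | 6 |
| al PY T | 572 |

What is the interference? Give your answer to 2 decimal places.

0.43

The two rarest classes, AL py T and al PY t, are the double crossovers. Comparing them with the parentals, only the t allele has switched, so t is the middle locus and the order is al – t – py.
al–t: (104 + 13)/1500 = 0.0780; t–py: (280 + 13)/1500 = 0.1953.
Expected DCO frequency = 0.0780 × 0.1953 ≈ 0.01523; observed = 13/1500 ≈ 0.00867.
Coefficient of coincidence = 0.00867/0.01523 ≈ 0.57; interference = 1 − 0.57 = 0.43.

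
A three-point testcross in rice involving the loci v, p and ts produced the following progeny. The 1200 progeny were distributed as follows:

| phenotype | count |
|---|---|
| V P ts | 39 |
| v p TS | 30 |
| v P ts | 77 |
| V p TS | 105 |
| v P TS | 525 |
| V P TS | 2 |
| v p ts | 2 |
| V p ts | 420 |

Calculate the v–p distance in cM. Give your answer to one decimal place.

6.1 cM

The two most frequent reciprocal classes, v P TS and V p ts, are the parental types, so the F1 was v P TS / V p ts.
The two rarest classes, V P TS and v p ts, are the double crossovers. Comparing them with the parentals, only the v allele has switched, so v is the middle locus and the order is p – v – ts.
Crossovers in the p–v interval produce the single-crossover classes v p TS and V P ts (30 + 39 = 69) plus the double crossovers (4).
RF(p–v) = (69 + 4) / 1200 = 73/1200 = 0.0608 → 6.1 cM.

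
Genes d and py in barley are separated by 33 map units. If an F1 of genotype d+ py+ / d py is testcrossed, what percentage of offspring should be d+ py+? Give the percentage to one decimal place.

33.5%

A map distance of 33 map units corresponds to a recombination frequency of 0.330.
The F1 is d+ py+ / d py, so d+ py+ is a parental gamete class with expected frequency (1 − r)/2 = 0.670/2 = 0.3350.
That is 0.3350 = 33.5% of the progeny.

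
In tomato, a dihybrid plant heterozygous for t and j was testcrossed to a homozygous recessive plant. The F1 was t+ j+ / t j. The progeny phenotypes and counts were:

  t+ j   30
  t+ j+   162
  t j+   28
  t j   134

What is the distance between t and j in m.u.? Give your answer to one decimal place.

16.4 m.u.

The recombinant classes are t+ j and t j+: 30 + 28 = 58.
Recombination frequency = 58/354 = 0.1638 ≈ 16.4%, i.e. 16.4 m.u.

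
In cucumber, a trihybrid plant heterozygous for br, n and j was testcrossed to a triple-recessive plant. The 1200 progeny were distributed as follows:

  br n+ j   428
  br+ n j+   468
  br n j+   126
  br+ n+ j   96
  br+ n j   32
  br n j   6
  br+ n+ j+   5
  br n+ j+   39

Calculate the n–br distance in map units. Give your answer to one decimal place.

19.4 map units

The two most frequent reciprocal classes, br+ n j+ and br n+ j, are the parental types, so the F1 was br+ n j+ / br n+ j.
The two rarest classes, br+ n+ j+ and br n j, are the double crossovers. Comparing them with the parentals, only the n allele has switched, so n is the middle locus and the order is br – n – j.
Crossovers in the br–n interval produce the single-crossover classes br n j+ and br+ n+ j (126 + 96 = 222) plus the double crossovers (11).
RF(br–n) = (222 + 11) / 1200 = 233/1200 = 0.1942 → 19.4 map units.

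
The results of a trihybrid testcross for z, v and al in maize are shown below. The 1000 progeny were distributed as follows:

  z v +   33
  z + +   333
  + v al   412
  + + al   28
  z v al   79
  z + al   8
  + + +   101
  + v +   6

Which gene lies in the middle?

The two most frequent reciprocal classes, + v al and z + +, are the parental types, so the F1 was + v al / z + +.
The two rarest classes, + v + and z + al, are the double crossovers. Comparing them with the parentals, only the al allele has switched, so al is the middle locus and the order is z – al – v.

al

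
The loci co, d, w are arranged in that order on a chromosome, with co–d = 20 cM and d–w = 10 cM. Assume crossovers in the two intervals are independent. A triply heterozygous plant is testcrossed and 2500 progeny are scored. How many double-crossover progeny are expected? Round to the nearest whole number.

Map distances give recombination frequencies of 0.200 and 0.100 for the two intervals.
With no interference, expected double-crossover frequency = 0.200 × 0.100 = 0.02000.
Expected number = 0.02000 × 2500 = 50.00 ≈ 50.

50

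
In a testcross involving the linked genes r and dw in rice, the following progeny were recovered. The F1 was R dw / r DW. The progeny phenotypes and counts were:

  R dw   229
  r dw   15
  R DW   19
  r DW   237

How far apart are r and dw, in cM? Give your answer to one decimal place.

6.8 cM

The recombinant classes are R DW and r dw: 19 + 15 = 34.
Recombination frequency = 34/500 = 0.0680 ≈ 6.8%, i.e. 6.8 cM.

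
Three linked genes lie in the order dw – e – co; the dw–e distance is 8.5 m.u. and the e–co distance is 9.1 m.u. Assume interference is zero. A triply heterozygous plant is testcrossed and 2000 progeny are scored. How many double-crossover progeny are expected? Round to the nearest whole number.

15

Map distances give recombination frequencies of 0.085 and 0.091 for the two intervals.
With no interference, expected double-crossover frequency = 0.085 × 0.091 = 0.00774.
Expected number = 0.00774 × 2000 = 15.47 ≈ 15.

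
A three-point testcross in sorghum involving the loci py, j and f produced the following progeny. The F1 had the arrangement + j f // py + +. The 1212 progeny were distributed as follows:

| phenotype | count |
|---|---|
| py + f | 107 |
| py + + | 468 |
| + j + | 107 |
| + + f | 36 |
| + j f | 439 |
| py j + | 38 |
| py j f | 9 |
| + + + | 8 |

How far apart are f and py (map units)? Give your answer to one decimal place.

The two rarest classes, py j f and + + +, are the double crossovers. Comparing them with the parentals, only the py allele has switched, so py is the middle locus and the order is j – py – f.
Crossovers in the py–f interval produce the single-crossover classes + j + and py + f (107 + 107 = 214) plus the double crossovers (17).
RF(py–f) = (214 + 17) / 1212 = 231/1212 = 0.1906 → 19.1 map units.

19.1 map units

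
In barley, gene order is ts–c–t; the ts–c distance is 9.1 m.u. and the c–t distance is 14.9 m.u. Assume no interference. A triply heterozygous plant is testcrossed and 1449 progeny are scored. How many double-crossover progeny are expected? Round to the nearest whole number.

20

Map distances give recombination frequencies of 0.091 and 0.149 for the two intervals.
With no interference, expected double-crossover frequency = 0.091 × 0.149 = 0.01356.
Expected number = 0.01356 × 1449 = 19.65 ≈ 20.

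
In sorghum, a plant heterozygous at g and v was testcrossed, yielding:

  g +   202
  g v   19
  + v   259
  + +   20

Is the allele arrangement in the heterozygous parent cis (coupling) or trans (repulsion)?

trans

The two most frequent classes are + v (259) and g + (202); these are the parental (non-recombinant) types.
So the F1 carried + v on one chromosome and g + on the other — the recessive alleles are on opposite chromosomes (trans / repulsion).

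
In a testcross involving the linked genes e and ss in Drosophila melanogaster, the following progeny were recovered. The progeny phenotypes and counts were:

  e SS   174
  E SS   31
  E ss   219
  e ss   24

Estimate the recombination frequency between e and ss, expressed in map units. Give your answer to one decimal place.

12.3 map units

The two most frequent classes, E ss (219) and e SS (174), are the parental types, so the F1 was E ss / e SS.
The recombinant classes are E SS and e ss: 31 + 24 = 55.
Recombination frequency = 55/448 = 0.1228 ≈ 12.3%, i.e. 12.3 map units.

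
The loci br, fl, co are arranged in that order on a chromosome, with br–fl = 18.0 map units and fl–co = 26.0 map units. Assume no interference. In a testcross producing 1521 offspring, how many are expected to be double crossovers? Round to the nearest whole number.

Map distances give recombination frequencies of 0.180 and 0.260 for the two intervals.
With no interference, expected double-crossover frequency = 0.180 × 0.260 = 0.04680.
Expected number = 0.04680 × 1521 = 71.18 ≈ 71.

71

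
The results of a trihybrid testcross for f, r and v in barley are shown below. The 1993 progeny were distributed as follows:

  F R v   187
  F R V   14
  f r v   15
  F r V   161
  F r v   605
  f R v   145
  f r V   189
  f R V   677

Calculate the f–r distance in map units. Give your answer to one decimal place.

20.3 map units

The two most frequent reciprocal classes, f R V and F r v, are the parental types, so the F1 was f R V / F r v.
The two rarest classes, F R V and f r v, are the double crossovers. Comparing them with the parentals, only the f allele has switched, so f is the middle locus and the order is r – f – v.
Crossovers in the r–f interval produce the single-crossover classes f r V and F R v (189 + 187 = 376) plus the double crossovers (29).
RF(r–f) = (376 + 29) / 1993 = 405/1993 = 0.2032 → 20.3 map units.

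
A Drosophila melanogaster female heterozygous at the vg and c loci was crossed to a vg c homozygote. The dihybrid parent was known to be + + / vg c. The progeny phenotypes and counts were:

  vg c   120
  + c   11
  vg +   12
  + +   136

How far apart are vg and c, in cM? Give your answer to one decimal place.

8.2 cM

The recombinant classes are + c and vg +: 11 + 12 = 23.
Recombination frequency = 23/279 = 0.0824 ≈ 8.2%, i.e. 8.2 cM.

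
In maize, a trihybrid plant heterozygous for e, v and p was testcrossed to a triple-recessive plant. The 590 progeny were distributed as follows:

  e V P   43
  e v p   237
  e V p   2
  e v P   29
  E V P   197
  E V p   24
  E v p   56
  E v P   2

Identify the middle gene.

The two most frequent reciprocal classes, e v p and E V P, are the parental types, so the F1 was e v p / E V P.
The two rarest classes, e V p and E v P, are the double crossovers. Comparing them with the parentals, only the v allele has switched, so v is the middle locus and the order is e – v – p.

v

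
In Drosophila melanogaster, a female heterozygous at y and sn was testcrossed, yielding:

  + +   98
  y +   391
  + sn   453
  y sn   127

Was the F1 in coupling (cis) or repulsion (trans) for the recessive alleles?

The two most frequent classes are + sn (453) and y + (391); these are the parental (non-recombinant) types.
So the F1 carried + sn on one chromosome and y + on the other — the recessive alleles are on opposite chromosomes (trans / repulsion).

trans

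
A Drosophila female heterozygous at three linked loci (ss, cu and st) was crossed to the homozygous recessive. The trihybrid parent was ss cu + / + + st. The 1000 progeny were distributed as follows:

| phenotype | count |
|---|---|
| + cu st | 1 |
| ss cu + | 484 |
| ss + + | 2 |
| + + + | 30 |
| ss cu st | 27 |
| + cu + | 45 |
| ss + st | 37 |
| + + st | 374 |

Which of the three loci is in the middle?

cu

The two rarest classes, ss + + and + cu st, are the double crossovers. Comparing them with the parentals, only the cu allele has switched, so cu is the middle locus and the order is st – cu – ss.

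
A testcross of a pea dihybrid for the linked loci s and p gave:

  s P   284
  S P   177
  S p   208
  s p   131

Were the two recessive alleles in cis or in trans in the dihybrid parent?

trans

The two most frequent classes are S p (208) and s P (284); these are the parental (non-recombinant) types.
So the F1 carried S p on one chromosome and s P on the other — the recessive alleles are on opposite chromosomes (trans / repulsion).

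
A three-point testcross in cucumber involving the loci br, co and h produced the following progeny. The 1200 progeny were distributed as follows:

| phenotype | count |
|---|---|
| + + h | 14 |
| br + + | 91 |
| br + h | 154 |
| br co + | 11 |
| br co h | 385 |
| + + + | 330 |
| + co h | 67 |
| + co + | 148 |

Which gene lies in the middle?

The two most frequent reciprocal classes, + + + and br co h, are the parental types, so the F1 was + + + / br co h.
The two rarest classes, + + h and br co +, are the double crossovers. Comparing them with the parentals, only the h allele has switched, so h is the middle locus and the order is co – h – br.

h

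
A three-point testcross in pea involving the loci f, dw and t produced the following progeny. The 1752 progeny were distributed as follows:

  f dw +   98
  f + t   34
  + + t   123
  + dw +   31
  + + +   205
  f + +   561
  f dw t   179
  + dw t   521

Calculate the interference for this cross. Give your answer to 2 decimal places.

The two most frequent reciprocal classes, + dw t and f + +, are the parental types, so the F1 was + dw t / f + +.
The two rarest classes, + dw + and f + t, are the double crossovers. Comparing them with the parentals, only the t allele has switched, so t is the middle locus and the order is dw – t – f.
dw–t: (221 + 65)/1752 = 0.1632; t–f: (384 + 65)/1752 = 0.2563.
Expected DCO frequency = 0.1632 × 0.2563 ≈ 0.04183; observed = 65/1752 ≈ 0.03710.
Coefficient of coincidence = 0.03710/0.04183 ≈ 0.89; interference = 1 − 0.89 = 0.11.

0.11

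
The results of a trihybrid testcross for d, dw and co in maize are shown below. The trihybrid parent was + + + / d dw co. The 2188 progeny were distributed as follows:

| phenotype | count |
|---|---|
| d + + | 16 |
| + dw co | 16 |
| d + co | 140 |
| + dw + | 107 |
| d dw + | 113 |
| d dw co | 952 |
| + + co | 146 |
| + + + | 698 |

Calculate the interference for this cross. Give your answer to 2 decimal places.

The two rarest classes, d + + and + dw co, are the double crossovers. Comparing them with the parentals, only the d allele has switched, so d is the middle locus and the order is dw – d – co.
dw–d: (247 + 32)/2188 = 0.1275; d–co: (259 + 32)/2188 = 0.1330.
Expected DCO frequency = 0.1275 × 0.1330 ≈ 0.01696; observed = 32/2188 ≈ 0.01463.
Coefficient of coincidence = 0.01463/0.01696 ≈ 0.86; interference = 1 − 0.86 = 0.14.

0.14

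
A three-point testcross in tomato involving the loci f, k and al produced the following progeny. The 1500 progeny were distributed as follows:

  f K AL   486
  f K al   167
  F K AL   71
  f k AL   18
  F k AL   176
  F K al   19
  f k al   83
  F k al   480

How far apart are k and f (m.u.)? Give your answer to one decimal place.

The two most frequent reciprocal classes, F k al and f K AL, are the parental types, so the F1 was F k al / f K AL.
The two rarest classes, F K al and f k AL, are the double crossovers. Comparing them with the parentals, only the k allele has switched, so k is the middle locus and the order is f – k – al.
Crossovers in the f–k interval produce the single-crossover classes f k al and F K AL (83 + 71 = 154) plus the double crossovers (37).
RF(f–k) = (154 + 37) / 1500 = 191/1500 = 0.1273 → 12.7 m.u.

12.7 m.u.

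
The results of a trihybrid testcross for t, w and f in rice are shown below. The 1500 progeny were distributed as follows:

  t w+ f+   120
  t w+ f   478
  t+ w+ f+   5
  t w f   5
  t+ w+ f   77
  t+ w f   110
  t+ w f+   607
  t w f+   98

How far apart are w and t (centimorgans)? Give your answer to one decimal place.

The two most frequent reciprocal classes, t+ w f+ and t w+ f, are the parental types, so the F1 was t+ w f+ / t w+ f.
The two rarest classes, t+ w+ f+ and t w f, are the double crossovers. Comparing them with the parentals, only the w allele has switched, so w is the middle locus and the order is t – w – f.
Crossovers in the t–w interval produce the single-crossover classes t w f+ and t+ w+ f (98 + 77 = 175) plus the double crossovers (10).
RF(t–w) = (175 + 10) / 1500 = 185/1500 = 0.1233 → 12.3 centimorgans.

12.3 centimorgans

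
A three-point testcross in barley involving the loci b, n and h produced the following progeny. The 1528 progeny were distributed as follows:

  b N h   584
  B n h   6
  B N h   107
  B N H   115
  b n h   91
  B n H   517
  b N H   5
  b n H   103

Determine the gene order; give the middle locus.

The two most frequent reciprocal classes, B n H and b N h, are the parental types, so the F1 was B n H / b N h.
The two rarest classes, B n h and b N H, are the double crossovers. Comparing them with the parentals, only the h allele has switched, so h is the middle locus and the order is b – h – n.

h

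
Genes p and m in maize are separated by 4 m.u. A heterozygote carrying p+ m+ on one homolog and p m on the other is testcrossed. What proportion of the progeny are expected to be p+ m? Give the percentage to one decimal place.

2.0%

A map distance of 4 m.u. corresponds to a recombination frequency of 0.040.
The F1 is p+ m+ / p m, so p+ m is a recombinant gamete class with expected frequency r/2 = 0.040/2 = 0.0200.
That is 0.0200 = 2.0% of the progeny.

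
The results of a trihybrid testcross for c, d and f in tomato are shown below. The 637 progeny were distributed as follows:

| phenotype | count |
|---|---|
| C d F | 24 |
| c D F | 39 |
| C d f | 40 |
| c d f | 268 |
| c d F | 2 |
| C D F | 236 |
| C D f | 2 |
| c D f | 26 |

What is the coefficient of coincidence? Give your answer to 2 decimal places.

The two most frequent reciprocal classes, C D F and c d f, are the parental types, so the F1 was C D F / c d f.
The two rarest classes, C D f and c d F, are the double crossovers. Comparing them with the parentals, only the f allele has switched, so f is the middle locus and the order is d – f – c.
d–f: (50 + 4)/637 = 0.0848; f–c: (79 + 4)/637 = 0.1303.
Expected DCO frequency = 0.0848 × 0.1303 ≈ 0.01105; observed = 4/637 ≈ 0.00628.
Coefficient of coincidence = 0.00628/0.01105 ≈ 0.57.

0.57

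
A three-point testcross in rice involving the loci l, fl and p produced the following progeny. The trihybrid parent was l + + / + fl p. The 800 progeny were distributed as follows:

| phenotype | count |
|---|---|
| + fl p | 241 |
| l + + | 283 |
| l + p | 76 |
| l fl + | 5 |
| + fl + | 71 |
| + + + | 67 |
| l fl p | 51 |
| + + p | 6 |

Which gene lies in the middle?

The two rarest classes, l fl + and + + p, are the double crossovers. Comparing them with the parentals, only the fl allele has switched, so fl is the middle locus and the order is p – fl – l.

fl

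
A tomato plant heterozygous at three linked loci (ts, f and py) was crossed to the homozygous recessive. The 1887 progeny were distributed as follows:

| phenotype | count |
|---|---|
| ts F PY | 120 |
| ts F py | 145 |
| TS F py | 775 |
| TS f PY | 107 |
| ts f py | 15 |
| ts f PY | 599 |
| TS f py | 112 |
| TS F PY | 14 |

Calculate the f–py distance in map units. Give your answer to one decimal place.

13.8 map units

The two most frequent reciprocal classes, ts f PY and TS F py, are the parental types, so the F1 was ts f PY / TS F py.
The two rarest classes, ts f py and TS F PY, are the double crossovers. Comparing them with the parentals, only the py allele has switched, so py is the middle locus and the order is f – py – ts.
Crossovers in the f–py interval produce the single-crossover classes ts F PY and TS f py (120 + 112 = 232) plus the double crossovers (29).
RF(f–py) = (232 + 29) / 1887 = 261/1887 = 0.1383 → 13.8 map units.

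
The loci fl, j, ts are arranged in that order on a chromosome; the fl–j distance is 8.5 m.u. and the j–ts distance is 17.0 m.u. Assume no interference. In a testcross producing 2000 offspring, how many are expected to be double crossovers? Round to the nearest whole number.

Map distances give recombination frequencies of 0.085 and 0.170 for the two intervals.
With no interference, expected double-crossover frequency = 0.085 × 0.170 = 0.01445.
Expected number = 0.01445 × 2000 = 28.90 ≈ 29.

29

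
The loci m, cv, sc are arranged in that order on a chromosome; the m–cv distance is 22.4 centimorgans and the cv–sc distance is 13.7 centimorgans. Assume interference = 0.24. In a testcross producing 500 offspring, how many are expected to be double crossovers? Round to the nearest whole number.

Map distances give recombination frequencies of 0.224 and 0.137 for the two intervals.
With interference 0.24 (so coincidence = 0.76), expected double-crossover frequency = 0.224 × 0.137 × 0.76 = 0.02332.
Expected number = 0.02332 × 500 = 11.66 ≈ 12.

12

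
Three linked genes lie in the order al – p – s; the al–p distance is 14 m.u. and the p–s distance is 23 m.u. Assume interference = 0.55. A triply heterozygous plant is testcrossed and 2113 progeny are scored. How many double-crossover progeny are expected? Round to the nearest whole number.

31

Map distances give recombination frequencies of 0.140 and 0.230 for the two intervals.
With interference 0.55 (so coincidence = 0.45), expected double-crossover frequency = 0.140 × 0.230 × 0.45 = 0.01449.
Expected number = 0.01449 × 2113 = 30.62 ≈ 31.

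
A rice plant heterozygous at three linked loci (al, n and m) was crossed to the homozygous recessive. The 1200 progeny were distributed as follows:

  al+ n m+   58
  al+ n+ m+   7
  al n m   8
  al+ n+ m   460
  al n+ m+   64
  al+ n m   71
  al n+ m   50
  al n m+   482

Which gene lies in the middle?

m

The two most frequent reciprocal classes, al n m+ and al+ n+ m, are the parental types, so the F1 was al n m+ / al+ n+ m.
The two rarest classes, al n m and al+ n+ m+, are the double crossovers. Comparing them with the parentals, only the m allele has switched, so m is the middle locus and the order is n – m – al.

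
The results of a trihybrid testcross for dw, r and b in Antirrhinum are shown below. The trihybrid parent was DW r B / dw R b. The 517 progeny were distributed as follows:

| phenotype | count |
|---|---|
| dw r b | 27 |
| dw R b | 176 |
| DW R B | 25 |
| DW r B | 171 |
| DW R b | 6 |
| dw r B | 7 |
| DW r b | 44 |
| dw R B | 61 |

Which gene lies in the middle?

The two rarest classes, dw r B and DW R b, are the double crossovers. Comparing them with the parentals, only the dw allele has switched, so dw is the middle locus and the order is r – dw – b.

dw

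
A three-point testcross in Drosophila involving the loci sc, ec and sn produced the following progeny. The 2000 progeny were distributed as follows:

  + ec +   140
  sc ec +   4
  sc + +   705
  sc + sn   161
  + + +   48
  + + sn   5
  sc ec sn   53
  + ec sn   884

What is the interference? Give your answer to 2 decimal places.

0.47

The two most frequent reciprocal classes, sc + + and + ec sn, are the parental types, so the F1 was sc + + / + ec sn.
The two rarest classes, sc ec + and + + sn, are the double crossovers. Comparing them with the parentals, only the ec allele has switched, so ec is the middle locus and the order is sc – ec – sn.
sc–ec: (101 + 9)/2000 = 0.0550; ec–sn: (301 + 9)/2000 = 0.1550.
Expected DCO frequency = 0.0550 × 0.1550 ≈ 0.00852; observed = 9/2000 ≈ 0.00450.
Coefficient of coincidence = 0.00450/0.00852 ≈ 0.53; interference = 1 − 0.53 = 0.47.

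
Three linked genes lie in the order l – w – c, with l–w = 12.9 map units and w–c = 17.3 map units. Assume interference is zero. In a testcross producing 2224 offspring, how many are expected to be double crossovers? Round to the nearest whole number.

Map distances give recombination frequencies of 0.129 and 0.173 for the two intervals.
With no interference, expected double-crossover frequency = 0.129 × 0.173 = 0.02232.
Expected number = 0.02232 × 2224 = 49.63 ≈ 50.

50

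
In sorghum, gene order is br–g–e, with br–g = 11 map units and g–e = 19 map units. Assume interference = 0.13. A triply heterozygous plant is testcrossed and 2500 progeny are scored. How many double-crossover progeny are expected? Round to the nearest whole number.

Map distances give recombination frequencies of 0.110 and 0.190 for the two intervals.
With interference 0.13 (so coincidence = 0.87), expected double-crossover frequency = 0.110 × 0.190 × 0.87 = 0.01818.
Expected number = 0.01818 × 2500 = 45.46 ≈ 45.

45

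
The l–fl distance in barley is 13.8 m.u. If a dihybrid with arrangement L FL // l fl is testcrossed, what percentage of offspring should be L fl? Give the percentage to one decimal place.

6.9%

A map distance of 13.8 m.u. corresponds to a recombination frequency of 0.138.
The F1 is L FL / l fl, so L fl is a recombinant gamete class with expected frequency r/2 = 0.138/2 = 0.0690.
That is 0.0690 = 6.9% of the progeny.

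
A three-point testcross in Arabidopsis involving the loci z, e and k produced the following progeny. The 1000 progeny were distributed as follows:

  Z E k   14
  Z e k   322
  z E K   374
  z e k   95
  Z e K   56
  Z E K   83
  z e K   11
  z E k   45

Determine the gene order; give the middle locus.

The two most frequent reciprocal classes, Z e k and z E K, are the parental types, so the F1 was Z e k / z E K.
The two rarest classes, Z E k and z e K, are the double crossovers. Comparing them with the parentals, only the e allele has switched, so e is the middle locus and the order is k – e – z.

e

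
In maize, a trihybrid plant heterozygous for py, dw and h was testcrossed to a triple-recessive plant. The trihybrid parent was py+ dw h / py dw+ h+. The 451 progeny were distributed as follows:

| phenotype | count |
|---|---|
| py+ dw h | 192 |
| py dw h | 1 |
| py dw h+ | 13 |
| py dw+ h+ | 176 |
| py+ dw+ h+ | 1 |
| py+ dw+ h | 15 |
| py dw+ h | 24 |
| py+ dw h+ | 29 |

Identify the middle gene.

py

The two rarest classes, py dw h and py+ dw+ h+, are the double crossovers. Comparing them with the parentals, only the py allele has switched, so py is the middle locus and the order is dw – py – h.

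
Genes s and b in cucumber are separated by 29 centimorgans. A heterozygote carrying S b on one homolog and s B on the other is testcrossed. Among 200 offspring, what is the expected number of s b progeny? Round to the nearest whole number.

A map distance of 29 centimorgans corresponds to a recombination frequency of 0.290.
The F1 is S b / s B, so s b is a recombinant gamete class with expected frequency r/2 = 0.290/2 = 0.1450.
Expected number = 0.1450 × 200 = 29.00 ≈ 29.

29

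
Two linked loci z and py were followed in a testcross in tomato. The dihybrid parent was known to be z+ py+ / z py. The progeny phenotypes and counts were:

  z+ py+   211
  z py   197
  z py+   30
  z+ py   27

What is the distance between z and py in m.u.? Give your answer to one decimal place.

The recombinant classes are z+ py and z py+: 27 + 30 = 57.
Recombination frequency = 57/465 = 0.1226 ≈ 12.3%, i.e. 12.3 m.u.

12.3 m.u.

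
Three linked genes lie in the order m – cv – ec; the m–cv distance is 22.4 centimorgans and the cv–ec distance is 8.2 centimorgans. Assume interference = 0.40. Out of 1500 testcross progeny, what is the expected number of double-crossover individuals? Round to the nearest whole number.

17

Map distances give recombination frequencies of 0.224 and 0.082 for the two intervals.
With interference 0.40 (so coincidence = 0.60), expected double-crossover frequency = 0.224 × 0.082 × 0.60 = 0.01102.
Expected number = 0.01102 × 1500 = 16.53 ≈ 17.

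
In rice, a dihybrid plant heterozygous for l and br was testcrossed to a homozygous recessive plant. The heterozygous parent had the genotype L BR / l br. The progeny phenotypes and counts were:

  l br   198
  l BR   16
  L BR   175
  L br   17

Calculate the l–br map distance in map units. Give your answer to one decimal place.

The recombinant classes are L br and l BR: 17 + 16 = 33.
Recombination frequency = 33/406 = 0.0813 ≈ 8.1%, i.e. 8.1 map units.

8.1 map units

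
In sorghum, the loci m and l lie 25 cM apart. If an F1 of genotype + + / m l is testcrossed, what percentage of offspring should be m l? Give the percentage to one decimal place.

37.5%

A map distance of 25 cM corresponds to a recombination frequency of 0.250.
The F1 is + + / m l, so m l is a parental gamete class with expected frequency (1 − r)/2 = 0.750/2 = 0.3750.
That is 0.3750 = 37.5% of the progeny.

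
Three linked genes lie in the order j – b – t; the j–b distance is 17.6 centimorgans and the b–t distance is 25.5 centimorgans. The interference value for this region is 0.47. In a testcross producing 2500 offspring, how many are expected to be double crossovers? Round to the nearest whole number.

59

Map distances give recombination frequencies of 0.176 and 0.255 for the two intervals.
With interference 0.47 (so coincidence = 0.53), expected double-crossover frequency = 0.176 × 0.255 × 0.53 = 0.02379.
Expected number = 0.02379 × 2500 = 59.47 ≈ 59.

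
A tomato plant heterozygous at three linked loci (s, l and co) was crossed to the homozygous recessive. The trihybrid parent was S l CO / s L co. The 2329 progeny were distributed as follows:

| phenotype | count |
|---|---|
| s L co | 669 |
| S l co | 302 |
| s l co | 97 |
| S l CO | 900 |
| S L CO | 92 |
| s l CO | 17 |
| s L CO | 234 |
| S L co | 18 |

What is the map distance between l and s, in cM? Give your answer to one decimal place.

The two rarest classes, s l CO and S L co, are the double crossovers. Comparing them with the parentals, only the s allele has switched, so s is the middle locus and the order is l – s – co.
Crossovers in the l–s interval produce the single-crossover classes S L CO and s l co (92 + 97 = 189) plus the double crossovers (35).
RF(l–s) = (189 + 35) / 2329 = 224/2329 = 0.0962 → 9.6 cM.

9.6 cM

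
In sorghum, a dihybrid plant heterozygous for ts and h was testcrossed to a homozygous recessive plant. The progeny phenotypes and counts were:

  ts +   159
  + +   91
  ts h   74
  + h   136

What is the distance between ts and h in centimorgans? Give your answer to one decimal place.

35.9 centimorgans

The two most frequent classes, + h (136) and ts + (159), are the parental types, so the F1 was + h / ts +.
The recombinant classes are + + and ts h: 91 + 74 = 165.
Recombination frequency = 165/460 = 0.3587 ≈ 35.9%, i.e. 35.9 centimorgans.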